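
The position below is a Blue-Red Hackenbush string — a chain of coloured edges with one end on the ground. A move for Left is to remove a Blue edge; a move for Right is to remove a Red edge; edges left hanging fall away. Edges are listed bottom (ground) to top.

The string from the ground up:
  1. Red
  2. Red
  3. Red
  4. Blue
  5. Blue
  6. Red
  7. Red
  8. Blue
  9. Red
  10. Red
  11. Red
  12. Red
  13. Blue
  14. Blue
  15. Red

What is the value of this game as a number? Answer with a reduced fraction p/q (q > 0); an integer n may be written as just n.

Prefix values for Red Red Red Blue Blue Red Red Blue Red Red Red Red Blue Blue Red via {L|R} + simplicity:
R: Left {  }, Right { 0 } ⇒ simplest -1
RR: Left {  }, Right { -1; 0 } ⇒ simplest -2
RRR: Left {  }, Right { -2; -1; 0 } ⇒ simplest -3
RRRB: Left { -3 }, Right { -2; -1; 0 } ⇒ simplest -5/2
RRRBB: Left { -3; -5/2 }, Right { -2; -1; 0 } ⇒ simplest -9/4
RRRBBR: Left { -3; -5/2 }, Right { -9/4; -2; -1; 0 } ⇒ simplest -19/8
RRRBBRR: Left { -3; -5/2 }, Right { -19/8; -9/4; -2; -1; 0 } ⇒ simplest -39/16
RRRBBRRB: Left { -3; -5/2; -39/16 }, Right { -19/8; -9/4; -2; -1; 0 } ⇒ simplest -77/32
RRRBBRRBR: Left { -3; -5/2; -39/16 }, Right { -77/32; -19/8; -9/4; -2; -1; 0 } ⇒ simplest -155/64
RRRBBRRBRR: Left { -3; -5/2; -39/16 }, Right { -155/64; -77/32; -19/8; -9/4; -2; -1; 0 } ⇒ simplest -311/128
RRRBBRRBRRR: Left { -3; -5/2; -39/16 }, Right { -311/128; -155/64; -77/32; -19/8; -9/4; -2; -1; 0 } ⇒ simplest -623/256
RRRBBRRBRRRR: Left { -3; -5/2; -39/16 }, Right { -623/256; -311/128; -155/64; -77/32; -19/8; -9/4; -2; -1; 0 } ⇒ simplest -1247/512
RRRBBRRBRRRRB: Left { -3; -5/2; -39/16; -1247/512 }, Right { -623/256; -311/128; -155/64; -77/32; -19/8; -9/4; -2; -1; 0 } ⇒ simplest -2493/1024
RRRBBRRBRRRRBB: Left { -3; -5/2; -39/16; -1247/512; -2493/1024 }, Right { -623/256; -311/128; -155/64; -77/32; -19/8; -9/4; -2; -1; 0 } ⇒ simplest -4985/2048
RRRBBRRBRRRRBBR: Left { -3; -5/2; -39/16; -1247/512; -2493/1024 }, Right { -4985/2048; -623/256; -311/128; -155/64; -77/32; -19/8; -9/4; -2; -1; 0 } ⇒ simplest -9971/4096

-9971/4096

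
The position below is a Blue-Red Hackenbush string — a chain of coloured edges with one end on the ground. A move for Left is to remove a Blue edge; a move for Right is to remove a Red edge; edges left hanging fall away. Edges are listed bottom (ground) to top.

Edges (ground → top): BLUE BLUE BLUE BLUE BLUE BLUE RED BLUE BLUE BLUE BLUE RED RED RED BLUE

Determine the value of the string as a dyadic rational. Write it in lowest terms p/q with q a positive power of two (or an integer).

edge 1 of 15 (BLUE): { 0 | ∅ } so 1
edge 2 of 15 (BLUE): { 0 1 | ∅ } so 2
edge 3 of 15 (BLUE): { 0 1 2 | ∅ } so 3
edge 4 of 15 (BLUE): { 0 1 2 3 | ∅ } so 4
edge 5 of 15 (BLUE): { 0 1 2 3 4 | ∅ } so 5
edge 6 of 15 (BLUE): { 0 1 2 3 4 5 | ∅ } so 6
edge 7 of 15 (RED): { 0 1 2 3 4 5 | 6 } so 11/2
edge 8 of 15 (BLUE): { 0 1 2 3 4 5 11/2 | 6 } so 23/4
edge 9 of 15 (BLUE): { 0 1 2 3 4 5 11/2 23/4 | 6 } so 47/8
edge 10 of 15 (BLUE): { 0 1 2 3 4 5 11/2 23/4 47/8 | 6 } so 95/16
edge 11 of 15 (BLUE): { 0 1 2 3 4 5 11/2 23/4 47/8 95/16 | 6 } so 191/32
edge 12 of 15 (RED): { 0 1 2 3 4 5 11/2 23/4 47/8 95/16 | 191/32 6 } so 381/64
edge 13 of 15 (RED): { 0 1 2 3 4 5 11/2 23/4 47/8 95/16 | 381/64 191/32 6 } so 761/128
edge 14 of 15 (RED): { 0 1 2 3 4 5 11/2 23/4 47/8 95/16 | 761/128 381/64 191/32 6 } so 1521/256
edge 15 of 15 (BLUE): { 0 1 2 3 4 5 11/2 23/4 47/8 95/16 1521/256 | 761/128 381/64 191/32 6 } so 3043/512

3043/512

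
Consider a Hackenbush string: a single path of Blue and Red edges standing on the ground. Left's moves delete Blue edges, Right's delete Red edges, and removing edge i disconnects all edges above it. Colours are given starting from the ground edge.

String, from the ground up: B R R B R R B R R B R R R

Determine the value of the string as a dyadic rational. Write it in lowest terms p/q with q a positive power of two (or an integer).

1169/4096

B: Left { 0 }, Right { none } — simplest 1
BR: Left { 0 }, Right { 1 } — simplest 1/2
BRR: Left { 0 }, Right { 1/2 1 } — simplest 1/4
BRRB: Left { 0 1/4 }, Right { 1/2 1 } — simplest 3/8
BRRBR: Left { 0 1/4 }, Right { 3/8 1/2 1 } — simplest 5/16
BRRBRR: Left { 0 1/4 }, Right { 5/16 3/8 1/2 1 } — simplest 9/32
BRRBRRB: Left { 0 1/4 9/32 }, Right { 5/16 3/8 1/2 1 } — simplest 19/64
BRRBRRBR: Left { 0 1/4 9/32 }, Right { 19/64 5/16 3/8 1/2 1 } — simplest 37/128
BRRBRRBRR: Left { 0 1/4 9/32 }, Right { 37/128 19/64 5/16 3/8 1/2 1 } — simplest 73/256
BRRBRRBRRB: Left { 0 1/4 9/32 73/256 }, Right { 37/128 19/64 5/16 3/8 1/2 1 } — simplest 147/512
BRRBRRBRRBR: Left { 0 1/4 9/32 73/256 }, Right { 147/512 37/128 19/64 5/16 3/8 1/2 1 } — simplest 293/1024
BRRBRRBRRBRR: Left { 0 1/4 9/32 73/256 }, Right { 293/1024 147/512 37/128 19/64 5/16 3/8 1/2 1 } — simplest 585/2048
BRRBRRBRRBRRR: Left { 0 1/4 9/32 73/256 }, Right { 585/2048 293/1024 147/512 37/128 19/64 5/16 3/8 1/2 1 } — simplest 1169/4096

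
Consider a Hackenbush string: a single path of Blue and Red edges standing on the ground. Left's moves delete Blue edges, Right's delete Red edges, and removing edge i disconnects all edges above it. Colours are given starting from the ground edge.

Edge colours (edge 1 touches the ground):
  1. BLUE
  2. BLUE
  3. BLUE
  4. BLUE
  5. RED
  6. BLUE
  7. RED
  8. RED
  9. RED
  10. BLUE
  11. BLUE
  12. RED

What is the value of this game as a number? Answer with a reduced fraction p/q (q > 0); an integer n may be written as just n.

909/256

Prefix values for BLUE BLUE BLUE BLUE RED BLUE RED RED RED BLUE BLUE RED via {L|R} + simplicity:
g(B) = { 0 |  } -> 1
g(BB) = { 0, 1 |  } -> 2
g(BBB) = { 0, 1, 2 |  } -> 3
g(BBBB) = { 0, 1, 2, 3 |  } -> 4
g(BBBBR) = { 0, 1, 2, 3 | 4 } -> 7/2
g(BBBBRB) = { 0, 1, 2, 3, 7/2 | 4 } -> 15/4
g(BBBBRBR) = { 0, 1, 2, 3, 7/2 | 15/4, 4 } -> 29/8
g(BBBBRBRR) = { 0, 1, 2, 3, 7/2 | 29/8, 15/4, 4 } -> 57/16
g(BBBBRBRRR) = { 0, 1, 2, 3, 7/2 | 57/16, 29/8, 15/4, 4 } -> 113/32
g(BBBBRBRRRB) = { 0, 1, 2, 3, 7/2, 113/32 | 57/16, 29/8, 15/4, 4 } -> 227/64
g(BBBBRBRRRBB) = { 0, 1, 2, 3, 7/2, 113/32, 227/64 | 57/16, 29/8, 15/4, 4 } -> 455/128
g(BBBBRBRRRBBR) = { 0, 1, 2, 3, 7/2, 113/32, 227/64 | 455/128, 57/16, 29/8, 15/4, 4 } -> 909/256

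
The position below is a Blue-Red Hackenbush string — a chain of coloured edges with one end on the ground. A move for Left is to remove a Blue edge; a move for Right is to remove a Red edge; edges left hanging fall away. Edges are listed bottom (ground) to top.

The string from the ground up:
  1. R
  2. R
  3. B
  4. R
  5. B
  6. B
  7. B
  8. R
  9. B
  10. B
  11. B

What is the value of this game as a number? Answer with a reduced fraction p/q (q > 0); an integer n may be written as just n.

-785/512

1 of 11 · R · max L −∞ · min R 0 so -1
2 of 11 · RR · max L −∞ · min R -1 so -2
3 of 11 · RRB · max L -2 · min R -1 so -3/2
4 of 11 · RRBR · max L -2 · min R -3/2 so -7/4
5 of 11 · RRBRB · max L -7/4 · min R -3/2 so -13/8
6 of 11 · RRBRBB · max L -13/8 · min R -3/2 so -25/16
7 of 11 · RRBRBBB · max L -25/16 · min R -3/2 so -49/32
8 of 11 · RRBRBBBR · max L -25/16 · min R -49/32 so -99/64
9 of 11 · RRBRBBBRB · max L -99/64 · min R -49/32 so -197/128
10 of 11 · RRBRBBBRBB · max L -197/128 · min R -49/32 so -393/256
11 of 11 · RRBRBBBRBBB · max L -393/256 · min R -49/32 so -785/512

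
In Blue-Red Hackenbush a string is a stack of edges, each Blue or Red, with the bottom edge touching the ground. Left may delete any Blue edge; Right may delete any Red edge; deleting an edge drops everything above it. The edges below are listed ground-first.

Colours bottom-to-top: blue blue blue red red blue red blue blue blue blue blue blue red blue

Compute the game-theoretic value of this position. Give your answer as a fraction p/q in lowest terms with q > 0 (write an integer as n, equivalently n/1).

9723/4096

1 of 15 · b · max L 0 · min R +∞ — 1
2 of 15 · bb · max L 1 · min R +∞ — 2
3 of 15 · bbb · max L 2 · min R +∞ — 3
4 of 15 · bbbr · max L 2 · min R 3 — 5/2
5 of 15 · bbbrr · max L 2 · min R 5/2 — 9/4
6 of 15 · bbbrrb · max L 9/4 · min R 5/2 — 19/8
7 of 15 · bbbrrbr · max L 9/4 · min R 19/8 — 37/16
8 of 15 · bbbrrbrb · max L 37/16 · min R 19/8 — 75/32
9 of 15 · bbbrrbrbb · max L 75/32 · min R 19/8 — 151/64
10 of 15 · bbbrrbrbbb · max L 151/64 · min R 19/8 — 303/128
11 of 15 · bbbrrbrbbbb · max L 303/128 · min R 19/8 — 607/256
12 of 15 · bbbrrbrbbbbb · max L 607/256 · min R 19/8 — 1215/512
13 of 15 · bbbrrbrbbbbbb · max L 1215/512 · min R 19/8 — 2431/1024
14 of 15 · bbbrrbrbbbbbbr · max L 1215/512 · min R 2431/1024 — 4861/2048
15 of 15 · bbbrrbrbbbbbbrb · max L 4861/2048 · min R 2431/1024 — 9723/4096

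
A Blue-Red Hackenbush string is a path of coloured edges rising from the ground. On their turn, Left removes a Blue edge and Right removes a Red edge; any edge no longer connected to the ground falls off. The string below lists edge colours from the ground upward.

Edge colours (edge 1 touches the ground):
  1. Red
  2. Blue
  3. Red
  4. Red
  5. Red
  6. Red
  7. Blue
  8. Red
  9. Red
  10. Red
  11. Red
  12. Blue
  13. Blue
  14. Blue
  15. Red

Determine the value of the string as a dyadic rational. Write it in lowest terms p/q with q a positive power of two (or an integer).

Recurse on prefixes of the 15-edge string Red Blue Red Red Red Red Blue Red Red Red Red Blue Blue Blue Red:
R: Left { none }, Right { 0 } => simplest -1
RB: Left { -1 }, Right { 0 } => simplest -1/2
RBR: Left { -1 }, Right { -1/2 0 } => simplest -3/4
RBRR: Left { -1 }, Right { -3/4 -1/2 0 } => simplest -7/8
RBRRR: Left { -1 }, Right { -7/8 -3/4 -1/2 0 } => simplest -15/16
RBRRRR: Left { -1 }, Right { -15/16 -7/8 -3/4 -1/2 0 } => simplest -31/32
RBRRRRB: Left { -1 -31/32 }, Right { -15/16 -7/8 -3/4 -1/2 0 } => simplest -61/64
RBRRRRBR: Left { -1 -31/32 }, Right { -61/64 -15/16 -7/8 -3/4 -1/2 0 } => simplest -123/128
RBRRRRBRR: Left { -1 -31/32 }, Right { -123/128 -61/64 -15/16 -7/8 -3/4 -1/2 0 } => simplest -247/256
RBRRRRBRRR: Left { -1 -31/32 }, Right { -247/256 -123/128 -61/64 -15/16 -7/8 -3/4 -1/2 0 } => simplest -495/512
RBRRRRBRRRR: Left { -1 -31/32 }, Right { -495/512 -247/256 -123/128 -61/64 -15/16 -7/8 -3/4 -1/2 0 } => simplest -991/1024
RBRRRRBRRRRB: Left { -1 -31/32 -991/1024 }, Right { -495/512 -247/256 -123/128 -61/64 -15/16 -7/8 -3/4 -1/2 0 } => simplest -1981/2048
RBRRRRBRRRRBB: Left { -1 -31/32 -991/1024 -1981/2048 }, Right { -495/512 -247/256 -123/128 -61/64 -15/16 -7/8 -3/4 -1/2 0 } => simplest -3961/4096
RBRRRRBRRRRBBB: Left { -1 -31/32 -991/1024 -1981/2048 -3961/4096 }, Right { -495/512 -247/256 -123/128 -61/64 -15/16 -7/8 -3/4 -1/2 0 } => simplest -7921/8192
RBRRRRBRRRRBBBR: Left { -1 -31/32 -991/1024 -1981/2048 -3961/4096 }, Right { -7921/8192 -495/512 -247/256 -123/128 -61/64 -15/16 -7/8 -3/4 -1/2 0 } => simplest -15843/16384

-15843/16384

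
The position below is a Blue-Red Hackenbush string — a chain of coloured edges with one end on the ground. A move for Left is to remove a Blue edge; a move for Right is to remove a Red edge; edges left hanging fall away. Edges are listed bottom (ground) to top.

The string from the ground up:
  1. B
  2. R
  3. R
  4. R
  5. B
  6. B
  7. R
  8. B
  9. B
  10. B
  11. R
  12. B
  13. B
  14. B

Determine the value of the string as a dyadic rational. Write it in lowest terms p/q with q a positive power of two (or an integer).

1775/8192

Build val(s[:k]) for k = 1..14, string s = B R R R B B R B B B R B B B.
edge 1 of 14 (B): { 0 | (no moves) } = 1
edge 2 of 14 (R): { 0 | 1 } = 1/2
edge 3 of 14 (R): { 0 | 1/2 1 } = 1/4
edge 4 of 14 (R): { 0 | 1/4 1/2 1 } = 1/8
edge 5 of 14 (B): { 0 1/8 | 1/4 1/2 1 } = 3/16
edge 6 of 14 (B): { 0 1/8 3/16 | 1/4 1/2 1 } = 7/32
edge 7 of 14 (R): { 0 1/8 3/16 | 7/32 1/4 1/2 1 } = 13/64
edge 8 of 14 (B): { 0 1/8 3/16 13/64 | 7/32 1/4 1/2 1 } = 27/128
edge 9 of 14 (B): { 0 1/8 3/16 13/64 27/128 | 7/32 1/4 1/2 1 } = 55/256
edge 10 of 14 (B): { 0 1/8 3/16 13/64 27/128 55/256 | 7/32 1/4 1/2 1 } = 111/512
edge 11 of 14 (R): { 0 1/8 3/16 13/64 27/128 55/256 | 111/512 7/32 1/4 1/2 1 } = 221/1024
edge 12 of 14 (B): { 0 1/8 3/16 13/64 27/128 55/256 221/1024 | 111/512 7/32 1/4 1/2 1 } = 443/2048
edge 13 of 14 (B): { 0 1/8 3/16 13/64 27/128 55/256 221/1024 443/2048 | 111/512 7/32 1/4 1/2 1 } = 887/4096
edge 14 of 14 (B): { 0 1/8 3/16 13/64 27/128 55/256 221/1024 443/2048 887/4096 | 111/512 7/32 1/4 1/2 1 } = 1775/8192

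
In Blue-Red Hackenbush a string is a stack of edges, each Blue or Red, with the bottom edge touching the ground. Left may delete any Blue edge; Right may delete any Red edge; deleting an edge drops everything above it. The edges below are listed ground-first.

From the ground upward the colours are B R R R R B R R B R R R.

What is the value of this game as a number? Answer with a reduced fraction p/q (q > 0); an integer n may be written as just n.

145/2048

Recurse on prefixes of the 12-edge string B R R R R B R R B R R R:
value_1 [B]  L=[0]  R=[]  → 1
value_2 [BR]  L=[0]  R=[1]  → 1/2
value_3 [BRR]  L=[0]  R=[1/2 1]  → 1/4
value_4 [BRRR]  L=[0]  R=[1/4 1/2 1]  → 1/8
value_5 [BRRRR]  L=[0]  R=[1/8 1/4 1/2 1]  → 1/16
value_6 [BRRRRB]  L=[0 1/16]  R=[1/8 1/4 1/2 1]  → 3/32
value_7 [BRRRRBR]  L=[0 1/16]  R=[3/32 1/8 1/4 1/2 1]  → 5/64
value_8 [BRRRRBRR]  L=[0 1/16]  R=[5/64 3/32 1/8 1/4 1/2 1]  → 9/128
value_9 [BRRRRBRRB]  L=[0 1/16 9/128]  R=[5/64 3/32 1/8 1/4 1/2 1]  → 19/256
value_10 [BRRRRBRRBR]  L=[0 1/16 9/128]  R=[19/256 5/64 3/32 1/8 1/4 1/2 1]  → 37/512
value_11 [BRRRRBRRBRR]  L=[0 1/16 9/128]  R=[37/512 19/256 5/64 3/32 1/8 1/4 1/2 1]  → 73/1024
value_12 [BRRRRBRRBRRR]  L=[0 1/16 9/128]  R=[73/1024 37/512 19/256 5/64 3/32 1/8 1/4 1/2 1]  → 145/2048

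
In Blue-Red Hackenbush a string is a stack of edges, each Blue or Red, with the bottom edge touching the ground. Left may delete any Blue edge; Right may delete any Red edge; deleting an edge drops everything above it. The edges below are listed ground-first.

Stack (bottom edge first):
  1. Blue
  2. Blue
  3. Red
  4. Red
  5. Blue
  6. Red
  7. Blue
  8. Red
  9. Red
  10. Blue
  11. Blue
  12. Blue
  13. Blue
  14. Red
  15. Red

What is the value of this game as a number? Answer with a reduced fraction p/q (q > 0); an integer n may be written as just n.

g_1 [B]  L=[0]  R=[—]  so 1
g_2 [BB]  L=[0; 1]  R=[—]  so 2
g_3 [BBR]  L=[0; 1]  R=[2]  so 3/2
g_4 [BBRR]  L=[0; 1]  R=[3/2; 2]  so 5/4
g_5 [BBRRB]  L=[0; 1; 5/4]  R=[3/2; 2]  so 11/8
g_6 [BBRRBR]  L=[0; 1; 5/4]  R=[11/8; 3/2; 2]  so 21/16
g_7 [BBRRBRB]  L=[0; 1; 5/4; 21/16]  R=[11/8; 3/2; 2]  so 43/32
g_8 [BBRRBRBR]  L=[0; 1; 5/4; 21/16]  R=[43/32; 11/8; 3/2; 2]  so 85/64
g_9 [BBRRBRBRR]  L=[0; 1; 5/4; 21/16]  R=[85/64; 43/32; 11/8; 3/2; 2]  so 169/128
g_10 [BBRRBRBRRB]  L=[0; 1; 5/4; 21/16; 169/128]  R=[85/64; 43/32; 11/8; 3/2; 2]  so 339/256
g_11 [BBRRBRBRRBB]  L=[0; 1; 5/4; 21/16; 169/128; 339/256]  R=[85/64; 43/32; 11/8; 3/2; 2]  so 679/512
g_12 [BBRRBRBRRBBB]  L=[0; 1; 5/4; 21/16; 169/128; 339/256; 679/512]  R=[85/64; 43/32; 11/8; 3/2; 2]  so 1359/1024
g_13 [BBRRBRBRRBBBB]  L=[0; 1; 5/4; 21/16; 169/128; 339/256; 679/512; 1359/1024]  R=[85/64; 43/32; 11/8; 3/2; 2]  so 2719/2048
g_14 [BBRRBRBRRBBBBR]  L=[0; 1; 5/4; 21/16; 169/128; 339/256; 679/512; 1359/1024]  R=[2719/2048; 85/64; 43/32; 11/8; 3/2; 2]  so 5437/4096
g_15 [BBRRBRBRRBBBBRR]  L=[0; 1; 5/4; 21/16; 169/128; 339/256; 679/512; 1359/1024]  R=[5437/4096; 2719/2048; 85/64; 43/32; 11/8; 3/2; 2]  so 10873/8192

10873/8192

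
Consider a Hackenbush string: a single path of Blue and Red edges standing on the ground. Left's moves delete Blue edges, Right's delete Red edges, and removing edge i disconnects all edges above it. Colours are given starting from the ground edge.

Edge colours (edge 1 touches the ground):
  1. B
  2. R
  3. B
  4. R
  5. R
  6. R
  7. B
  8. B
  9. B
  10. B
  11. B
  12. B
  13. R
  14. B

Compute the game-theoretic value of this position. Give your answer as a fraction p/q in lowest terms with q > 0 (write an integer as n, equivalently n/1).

Prefix values for B R B R R R B B B B B B R B via {L|R} + simplicity:
1 of 14 · B · max L 0 · min R +∞ gives 1
2 of 14 · BR · max L 0 · min R 1 gives 1/2
3 of 14 · BRB · max L 1/2 · min R 1 gives 3/4
4 of 14 · BRBR · max L 1/2 · min R 3/4 gives 5/8
5 of 14 · BRBRR · max L 1/2 · min R 5/8 gives 9/16
6 of 14 · BRBRRR · max L 1/2 · min R 9/16 gives 17/32
7 of 14 · BRBRRRB · max L 17/32 · min R 9/16 gives 35/64
8 of 14 · BRBRRRBB · max L 35/64 · min R 9/16 gives 71/128
9 of 14 · BRBRRRBBB · max L 71/128 · min R 9/16 gives 143/256
10 of 14 · BRBRRRBBBB · max L 143/256 · min R 9/16 gives 287/512
11 of 14 · BRBRRRBBBBB · max L 287/512 · min R 9/16 gives 575/1024
12 of 14 · BRBRRRBBBBBB · max L 575/1024 · min R 9/16 gives 1151/2048
13 of 14 · BRBRRRBBBBBBR · max L 575/1024 · min R 1151/2048 gives 2301/4096
14 of 14 · BRBRRRBBBBBBRB · max L 2301/4096 · min R 1151/2048 gives 4603/8192

4603/8192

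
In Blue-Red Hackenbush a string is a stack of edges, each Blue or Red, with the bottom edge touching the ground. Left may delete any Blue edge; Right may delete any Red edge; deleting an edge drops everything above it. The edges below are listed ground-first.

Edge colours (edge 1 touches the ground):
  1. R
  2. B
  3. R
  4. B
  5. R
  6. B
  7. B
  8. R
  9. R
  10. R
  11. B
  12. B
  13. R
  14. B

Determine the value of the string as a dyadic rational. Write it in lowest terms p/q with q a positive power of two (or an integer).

-5349/8192

Prefix values for R B R B R B B R R R B B R B via {L|R} + simplicity:
val_1 [R]  L=[∅]  R=[0]  = -1
val_2 [RB]  L=[-1]  R=[0]  = -1/2
val_3 [RBR]  L=[-1]  R=[-1/2,0]  = -3/4
val_4 [RBRB]  L=[-1,-3/4]  R=[-1/2,0]  = -5/8
val_5 [RBRBR]  L=[-1,-3/4]  R=[-5/8,-1/2,0]  = -11/16
val_6 [RBRBRB]  L=[-1,-3/4,-11/16]  R=[-5/8,-1/2,0]  = -21/32
val_7 [RBRBRBB]  L=[-1,-3/4,-11/16,-21/32]  R=[-5/8,-1/2,0]  = -41/64
val_8 [RBRBRBBR]  L=[-1,-3/4,-11/16,-21/32]  R=[-41/64,-5/8,-1/2,0]  = -83/128
val_9 [RBRBRBBRR]  L=[-1,-3/4,-11/16,-21/32]  R=[-83/128,-41/64,-5/8,-1/2,0]  = -167/256
val_10 [RBRBRBBRRR]  L=[-1,-3/4,-11/16,-21/32]  R=[-167/256,-83/128,-41/64,-5/8,-1/2,0]  = -335/512
val_11 [RBRBRBBRRRB]  L=[-1,-3/4,-11/16,-21/32,-335/512]  R=[-167/256,-83/128,-41/64,-5/8,-1/2,0]  = -669/1024
val_12 [RBRBRBBRRRBB]  L=[-1,-3/4,-11/16,-21/32,-335/512,-669/1024]  R=[-167/256,-83/128,-41/64,-5/8,-1/2,0]  = -1337/2048
val_13 [RBRBRBBRRRBBR]  L=[-1,-3/4,-11/16,-21/32,-335/512,-669/1024]  R=[-1337/2048,-167/256,-83/128,-41/64,-5/8,-1/2,0]  = -2675/4096
val_14 [RBRBRBBRRRBBRB]  L=[-1,-3/4,-11/16,-21/32,-335/512,-669/1024,-2675/4096]  R=[-1337/2048,-167/256,-83/128,-41/64,-5/8,-1/2,0]  = -5349/8192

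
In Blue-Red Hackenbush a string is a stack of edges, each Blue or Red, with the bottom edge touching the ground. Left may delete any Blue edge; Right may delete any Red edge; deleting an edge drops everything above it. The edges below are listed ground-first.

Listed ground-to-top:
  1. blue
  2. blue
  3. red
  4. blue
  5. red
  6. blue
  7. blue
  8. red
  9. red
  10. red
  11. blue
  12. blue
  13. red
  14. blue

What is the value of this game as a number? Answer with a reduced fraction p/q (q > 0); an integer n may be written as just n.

v_1 [b]  L=[0]  R=[·]  = 1
v_2 [bb]  L=[0 1]  R=[·]  = 2
v_3 [bbr]  L=[0 1]  R=[2]  = 3/2
v_4 [bbrb]  L=[0 1 3/2]  R=[2]  = 7/4
v_5 [bbrbr]  L=[0 1 3/2]  R=[7/4 2]  = 13/8
v_6 [bbrbrb]  L=[0 1 3/2 13/8]  R=[7/4 2]  = 27/16
v_7 [bbrbrbb]  L=[0 1 3/2 13/8 27/16]  R=[7/4 2]  = 55/32
v_8 [bbrbrbbr]  L=[0 1 3/2 13/8 27/16]  R=[55/32 7/4 2]  = 109/64
v_9 [bbrbrbbrr]  L=[0 1 3/2 13/8 27/16]  R=[109/64 55/32 7/4 2]  = 217/128
v_10 [bbrbrbbrrr]  L=[0 1 3/2 13/8 27/16]  R=[217/128 109/64 55/32 7/4 2]  = 433/256
v_11 [bbrbrbbrrrb]  L=[0 1 3/2 13/8 27/16 433/256]  R=[217/128 109/64 55/32 7/4 2]  = 867/512
v_12 [bbrbrbbrrrbb]  L=[0 1 3/2 13/8 27/16 433/256 867/512]  R=[217/128 109/64 55/32 7/4 2]  = 1735/1024
v_13 [bbrbrbbrrrbbr]  L=[0 1 3/2 13/8 27/16 433/256 867/512]  R=[1735/1024 217/128 109/64 55/32 7/4 2]  = 3469/2048
v_14 [bbrbrbbrrrbbrb]  L=[0 1 3/2 13/8 27/16 433/256 867/512 3469/2048]  R=[1735/1024 217/128 109/64 55/32 7/4 2]  = 6939/4096

6939/4096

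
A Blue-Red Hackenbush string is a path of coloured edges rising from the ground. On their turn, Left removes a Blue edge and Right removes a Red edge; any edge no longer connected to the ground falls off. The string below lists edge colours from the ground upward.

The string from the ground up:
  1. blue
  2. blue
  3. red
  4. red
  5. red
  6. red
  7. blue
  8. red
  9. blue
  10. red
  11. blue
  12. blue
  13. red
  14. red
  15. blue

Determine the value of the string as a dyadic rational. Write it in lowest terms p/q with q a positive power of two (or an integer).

1 of 15 · b · max L 0 · min R +∞ = 1
2 of 15 · bb · max L 1 · min R +∞ = 2
3 of 15 · bbr · max L 1 · min R 2 = 3/2
4 of 15 · bbrr · max L 1 · min R 3/2 = 5/4
5 of 15 · bbrrr · max L 1 · min R 5/4 = 9/8
6 of 15 · bbrrrr · max L 1 · min R 9/8 = 17/16
7 of 15 · bbrrrrb · max L 17/16 · min R 9/8 = 35/32
8 of 15 · bbrrrrbr · max L 17/16 · min R 35/32 = 69/64
9 of 15 · bbrrrrbrb · max L 69/64 · min R 35/32 = 139/128
10 of 15 · bbrrrrbrbr · max L 69/64 · min R 139/128 = 277/256
11 of 15 · bbrrrrbrbrb · max L 277/256 · min R 139/128 = 555/512
12 of 15 · bbrrrrbrbrbb · max L 555/512 · min R 139/128 = 1111/1024
13 of 15 · bbrrrrbrbrbbr · max L 555/512 · min R 1111/1024 = 2221/2048
14 of 15 · bbrrrrbrbrbbrr · max L 555/512 · min R 2221/2048 = 4441/4096
15 of 15 · bbrrrrbrbrbbrrb · max L 4441/4096 · min R 2221/2048 = 8883/8192

8883/8192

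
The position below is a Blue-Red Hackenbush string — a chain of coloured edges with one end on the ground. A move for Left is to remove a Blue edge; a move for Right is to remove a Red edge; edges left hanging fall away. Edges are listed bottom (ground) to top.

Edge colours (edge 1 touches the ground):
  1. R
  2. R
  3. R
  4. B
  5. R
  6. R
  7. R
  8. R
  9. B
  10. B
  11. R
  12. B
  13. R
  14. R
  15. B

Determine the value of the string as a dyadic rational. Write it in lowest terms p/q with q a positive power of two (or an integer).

-12077/4096

Prefix values for R R R B R R R R B B R B R R B via {L|R} + simplicity:
step 1: add R to get R; options L={  } R={ 0 } so -1
step 2: add R to get RR; options L={  } R={ -1; 0 } so -2
step 3: add R to get RRR; options L={  } R={ -2; -1; 0 } so -3
step 4: add B to get RRRB; options L={ -3 } R={ -2; -1; 0 } so -5/2
step 5: add R to get RRRBR; options L={ -3 } R={ -5/2; -2; -1; 0 } so -11/4
step 6: add R to get RRRBRR; options L={ -3 } R={ -11/4; -5/2; -2; -1; 0 } so -23/8
step 7: add R to get RRRBRRR; options L={ -3 } R={ -23/8; -11/4; -5/2; -2; -1; 0 } so -47/16
step 8: add R to get RRRBRRRR; options L={ -3 } R={ -47/16; -23/8; -11/4; -5/2; -2; -1; 0 } so -95/32
step 9: add B to get RRRBRRRRB; options L={ -3; -95/32 } R={ -47/16; -23/8; -11/4; -5/2; -2; -1; 0 } so -189/64
step 10: add B to get RRRBRRRRBB; options L={ -3; -95/32; -189/64 } R={ -47/16; -23/8; -11/4; -5/2; -2; -1; 0 } so -377/128
step 11: add R to get RRRBRRRRBBR; options L={ -3; -95/32; -189/64 } R={ -377/128; -47/16; -23/8; -11/4; -5/2; -2; -1; 0 } so -755/256
step 12: add B to get RRRBRRRRBBRB; options L={ -3; -95/32; -189/64; -755/256 } R={ -377/128; -47/16; -23/8; -11/4; -5/2; -2; -1; 0 } so -1509/512
step 13: add R to get RRRBRRRRBBRBR; options L={ -3; -95/32; -189/64; -755/256 } R={ -1509/512; -377/128; -47/16; -23/8; -11/4; -5/2; -2; -1; 0 } so -3019/1024
step 14: add R to get RRRBRRRRBBRBRR; options L={ -3; -95/32; -189/64; -755/256 } R={ -3019/1024; -1509/512; -377/128; -47/16; -23/8; -11/4; -5/2; -2; -1; 0 } so -6039/2048
step 15: add B to get RRRBRRRRBBRBRRB; options L={ -3; -95/32; -189/64; -755/256; -6039/2048 } R={ -3019/1024; -1509/512; -377/128; -47/16; -23/8; -11/4; -5/2; -2; -1; 0 } so -12077/4096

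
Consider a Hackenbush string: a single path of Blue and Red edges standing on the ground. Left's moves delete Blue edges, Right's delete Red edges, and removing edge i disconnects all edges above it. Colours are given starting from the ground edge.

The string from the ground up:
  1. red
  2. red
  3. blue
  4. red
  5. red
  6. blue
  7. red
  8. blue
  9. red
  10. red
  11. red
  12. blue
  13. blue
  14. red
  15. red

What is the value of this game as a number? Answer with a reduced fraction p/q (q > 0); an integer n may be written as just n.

edge 1 of 15 (red): { none | 0 } ⇒ -1
edge 2 of 15 (red): { none | -1 0 } ⇒ -2
edge 3 of 15 (blue): { -2 | -1 0 } ⇒ -3/2
edge 4 of 15 (red): { -2 | -3/2 -1 0 } ⇒ -7/4
edge 5 of 15 (red): { -2 | -7/4 -3/2 -1 0 } ⇒ -15/8
edge 6 of 15 (blue): { -2 -15/8 | -7/4 -3/2 -1 0 } ⇒ -29/16
edge 7 of 15 (red): { -2 -15/8 | -29/16 -7/4 -3/2 -1 0 } ⇒ -59/32
edge 8 of 15 (blue): { -2 -15/8 -59/32 | -29/16 -7/4 -3/2 -1 0 } ⇒ -117/64
edge 9 of 15 (red): { -2 -15/8 -59/32 | -117/64 -29/16 -7/4 -3/2 -1 0 } ⇒ -235/128
edge 10 of 15 (red): { -2 -15/8 -59/32 | -235/128 -117/64 -29/16 -7/4 -3/2 -1 0 } ⇒ -471/256
edge 11 of 15 (red): { -2 -15/8 -59/32 | -471/256 -235/128 -117/64 -29/16 -7/4 -3/2 -1 0 } ⇒ -943/512
edge 12 of 15 (blue): { -2 -15/8 -59/32 -943/512 | -471/256 -235/128 -117/64 -29/16 -7/4 -3/2 -1 0 } ⇒ -1885/1024
edge 13 of 15 (blue): { -2 -15/8 -59/32 -943/512 -1885/1024 | -471/256 -235/128 -117/64 -29/16 -7/4 -3/2 -1 0 } ⇒ -3769/2048
edge 14 of 15 (red): { -2 -15/8 -59/32 -943/512 -1885/1024 | -3769/2048 -471/256 -235/128 -117/64 -29/16 -7/4 -3/2 -1 0 } ⇒ -7539/4096
edge 15 of 15 (red): { -2 -15/8 -59/32 -943/512 -1885/1024 | -7539/4096 -3769/2048 -471/256 -235/128 -117/64 -29/16 -7/4 -3/2 -1 0 } ⇒ -15079/8192

-15079/8192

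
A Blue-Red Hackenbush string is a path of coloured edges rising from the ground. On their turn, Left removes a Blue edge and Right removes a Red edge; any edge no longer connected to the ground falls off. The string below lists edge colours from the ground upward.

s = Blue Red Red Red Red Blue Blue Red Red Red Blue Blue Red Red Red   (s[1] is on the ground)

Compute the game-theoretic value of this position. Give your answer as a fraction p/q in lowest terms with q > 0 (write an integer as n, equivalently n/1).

1585/16384

Build val(s[:k]) for k = 1..15, string s = Blue Red Red Red Red Blue Blue Red Red Red Blue Blue Red Red Red.
val_1 [B]  L=[0]  R=[]  → 1
val_2 [BR]  L=[0]  R=[1]  → 1/2
val_3 [BRR]  L=[0]  R=[1/2, 1]  → 1/4
val_4 [BRRR]  L=[0]  R=[1/4, 1/2, 1]  → 1/8
val_5 [BRRRR]  L=[0]  R=[1/8, 1/4, 1/2, 1]  → 1/16
val_6 [BRRRRB]  L=[0, 1/16]  R=[1/8, 1/4, 1/2, 1]  → 3/32
val_7 [BRRRRBB]  L=[0, 1/16, 3/32]  R=[1/8, 1/4, 1/2, 1]  → 7/64
val_8 [BRRRRBBR]  L=[0, 1/16, 3/32]  R=[7/64, 1/8, 1/4, 1/2, 1]  → 13/128
val_9 [BRRRRBBRR]  L=[0, 1/16, 3/32]  R=[13/128, 7/64, 1/8, 1/4, 1/2, 1]  → 25/256
val_10 [BRRRRBBRRR]  L=[0, 1/16, 3/32]  R=[25/256, 13/128, 7/64, 1/8, 1/4, 1/2, 1]  → 49/512
val_11 [BRRRRBBRRRB]  L=[0, 1/16, 3/32, 49/512]  R=[25/256, 13/128, 7/64, 1/8, 1/4, 1/2, 1]  → 99/1024
val_12 [BRRRRBBRRRBB]  L=[0, 1/16, 3/32, 49/512, 99/1024]  R=[25/256, 13/128, 7/64, 1/8, 1/4, 1/2, 1]  → 199/2048
val_13 [BRRRRBBRRRBBR]  L=[0, 1/16, 3/32, 49/512, 99/1024]  R=[199/2048, 25/256, 13/128, 7/64, 1/8, 1/4, 1/2, 1]  → 397/4096
val_14 [BRRRRBBRRRBBRR]  L=[0, 1/16, 3/32, 49/512, 99/1024]  R=[397/4096, 199/2048, 25/256, 13/128, 7/64, 1/8, 1/4, 1/2, 1]  → 793/8192
val_15 [BRRRRBBRRRBBRRR]  L=[0, 1/16, 3/32, 49/512, 99/1024]  R=[793/8192, 397/4096, 199/2048, 25/256, 13/128, 7/64, 1/8, 1/4, 1/2, 1]  → 1585/16384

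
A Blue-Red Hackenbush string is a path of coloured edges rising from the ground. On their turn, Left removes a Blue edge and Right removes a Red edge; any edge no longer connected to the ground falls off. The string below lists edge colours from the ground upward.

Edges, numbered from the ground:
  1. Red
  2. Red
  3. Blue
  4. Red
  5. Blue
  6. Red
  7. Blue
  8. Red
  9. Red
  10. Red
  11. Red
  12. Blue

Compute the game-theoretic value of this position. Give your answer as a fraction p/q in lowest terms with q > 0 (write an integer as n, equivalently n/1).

-1725/1024

Prefix values for Red Red Blue Red Blue Red Blue Red Red Red Red Blue via {L|R} + simplicity:
1 of 12 · R · max L −∞ · min R 0 => -1
2 of 12 · RR · max L −∞ · min R -1 => -2
3 of 12 · RRB · max L -2 · min R -1 => -3/2
4 of 12 · RRBR · max L -2 · min R -3/2 => -7/4
5 of 12 · RRBRB · max L -7/4 · min R -3/2 => -13/8
6 of 12 · RRBRBR · max L -7/4 · min R -13/8 => -27/16
7 of 12 · RRBRBRB · max L -27/16 · min R -13/8 => -53/32
8 of 12 · RRBRBRBR · max L -27/16 · min R -53/32 => -107/64
9 of 12 · RRBRBRBRR · max L -27/16 · min R -107/64 => -215/128
10 of 12 · RRBRBRBRRR · max L -27/16 · min R -215/128 => -431/256
11 of 12 · RRBRBRBRRRR · max L -27/16 · min R -431/256 => -863/512
12 of 12 · RRBRBRBRRRRB · max L -863/512 · min R -431/256 => -1725/1024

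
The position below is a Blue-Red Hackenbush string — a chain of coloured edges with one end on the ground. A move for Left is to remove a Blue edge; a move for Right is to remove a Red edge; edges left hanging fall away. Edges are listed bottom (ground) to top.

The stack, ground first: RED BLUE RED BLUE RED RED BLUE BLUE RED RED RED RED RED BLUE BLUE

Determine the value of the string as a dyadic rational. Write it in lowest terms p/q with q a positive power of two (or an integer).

g(R) = { none | 0 } ⇒ -1
g(RB) = { -1 | 0 } ⇒ -1/2
g(RBR) = { -1 | -1/2,0 } ⇒ -3/4
g(RBRB) = { -1,-3/4 | -1/2,0 } ⇒ -5/8
g(RBRBR) = { -1,-3/4 | -5/8,-1/2,0 } ⇒ -11/16
g(RBRBRR) = { -1,-3/4 | -11/16,-5/8,-1/2,0 } ⇒ -23/32
g(RBRBRRB) = { -1,-3/4,-23/32 | -11/16,-5/8,-1/2,0 } ⇒ -45/64
g(RBRBRRBB) = { -1,-3/4,-23/32,-45/64 | -11/16,-5/8,-1/2,0 } ⇒ -89/128
g(RBRBRRBBR) = { -1,-3/4,-23/32,-45/64 | -89/128,-11/16,-5/8,-1/2,0 } ⇒ -179/256
g(RBRBRRBBRR) = { -1,-3/4,-23/32,-45/64 | -179/256,-89/128,-11/16,-5/8,-1/2,0 } ⇒ -359/512
g(RBRBRRBBRRR) = { -1,-3/4,-23/32,-45/64 | -359/512,-179/256,-89/128,-11/16,-5/8,-1/2,0 } ⇒ -719/1024
g(RBRBRRBBRRRR) = { -1,-3/4,-23/32,-45/64 | -719/1024,-359/512,-179/256,-89/128,-11/16,-5/8,-1/2,0 } ⇒ -1439/2048
g(RBRBRRBBRRRRR) = { -1,-3/4,-23/32,-45/64 | -1439/2048,-719/1024,-359/512,-179/256,-89/128,-11/16,-5/8,-1/2,0 } ⇒ -2879/4096
g(RBRBRRBBRRRRRB) = { -1,-3/4,-23/32,-45/64,-2879/4096 | -1439/2048,-719/1024,-359/512,-179/256,-89/128,-11/16,-5/8,-1/2,0 } ⇒ -5757/8192
g(RBRBRRBBRRRRRBB) = { -1,-3/4,-23/32,-45/64,-2879/4096,-5757/8192 | -1439/2048,-719/1024,-359/512,-179/256,-89/128,-11/16,-5/8,-1/2,0 } ⇒ -11513/16384

-11513/16384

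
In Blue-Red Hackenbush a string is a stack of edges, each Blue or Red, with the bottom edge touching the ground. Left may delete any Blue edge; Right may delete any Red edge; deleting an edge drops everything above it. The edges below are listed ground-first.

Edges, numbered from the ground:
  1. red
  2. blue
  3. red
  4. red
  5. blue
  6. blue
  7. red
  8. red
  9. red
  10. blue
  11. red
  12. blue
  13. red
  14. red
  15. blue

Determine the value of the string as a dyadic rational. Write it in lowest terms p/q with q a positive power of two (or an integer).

-13229/16384

G_1 [r]  L=[—]  R=[0]  ⇒ -1
G_2 [rb]  L=[-1]  R=[0]  ⇒ -1/2
G_3 [rbr]  L=[-1]  R=[-1/2 0]  ⇒ -3/4
G_4 [rbrr]  L=[-1]  R=[-3/4 -1/2 0]  ⇒ -7/8
G_5 [rbrrb]  L=[-1 -7/8]  R=[-3/4 -1/2 0]  ⇒ -13/16
G_6 [rbrrbb]  L=[-1 -7/8 -13/16]  R=[-3/4 -1/2 0]  ⇒ -25/32
G_7 [rbrrbbr]  L=[-1 -7/8 -13/16]  R=[-25/32 -3/4 -1/2 0]  ⇒ -51/64
G_8 [rbrrbbrr]  L=[-1 -7/8 -13/16]  R=[-51/64 -25/32 -3/4 -1/2 0]  ⇒ -103/128
G_9 [rbrrbbrrr]  L=[-1 -7/8 -13/16]  R=[-103/128 -51/64 -25/32 -3/4 -1/2 0]  ⇒ -207/256
G_10 [rbrrbbrrrb]  L=[-1 -7/8 -13/16 -207/256]  R=[-103/128 -51/64 -25/32 -3/4 -1/2 0]  ⇒ -413/512
G_11 [rbrrbbrrrbr]  L=[-1 -7/8 -13/16 -207/256]  R=[-413/512 -103/128 -51/64 -25/32 -3/4 -1/2 0]  ⇒ -827/1024
G_12 [rbrrbbrrrbrb]  L=[-1 -7/8 -13/16 -207/256 -827/1024]  R=[-413/512 -103/128 -51/64 -25/32 -3/4 -1/2 0]  ⇒ -1653/2048
G_13 [rbrrbbrrrbrbr]  L=[-1 -7/8 -13/16 -207/256 -827/1024]  R=[-1653/2048 -413/512 -103/128 -51/64 -25/32 -3/4 -1/2 0]  ⇒ -3307/4096
G_14 [rbrrbbrrrbrbrr]  L=[-1 -7/8 -13/16 -207/256 -827/1024]  R=[-3307/4096 -1653/2048 -413/512 -103/128 -51/64 -25/32 -3/4 -1/2 0]  ⇒ -6615/8192
G_15 [rbrrbbrrrbrbrrb]  L=[-1 -7/8 -13/16 -207/256 -827/1024 -6615/8192]  R=[-3307/4096 -1653/2048 -413/512 -103/128 -51/64 -25/32 -3/4 -1/2 0]  ⇒ -13229/16384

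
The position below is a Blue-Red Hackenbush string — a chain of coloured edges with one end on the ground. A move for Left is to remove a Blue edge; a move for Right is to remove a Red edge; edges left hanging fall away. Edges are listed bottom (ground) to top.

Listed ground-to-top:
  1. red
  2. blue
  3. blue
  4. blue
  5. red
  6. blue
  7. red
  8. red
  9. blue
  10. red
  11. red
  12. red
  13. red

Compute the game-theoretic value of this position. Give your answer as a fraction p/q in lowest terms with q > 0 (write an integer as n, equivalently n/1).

Prefix values for red blue blue blue red blue red red blue red red red red via {L|R} + simplicity:
value(r) = { ∅ | 0 } so -1
value(rb) = { -1 | 0 } so -1/2
value(rbb) = { -1; -1/2 | 0 } so -1/4
value(rbbb) = { -1; -1/2; -1/4 | 0 } so -1/8
value(rbbbr) = { -1; -1/2; -1/4 | -1/8; 0 } so -3/16
value(rbbbrb) = { -1; -1/2; -1/4; -3/16 | -1/8; 0 } so -5/32
value(rbbbrbr) = { -1; -1/2; -1/4; -3/16 | -5/32; -1/8; 0 } so -11/64
value(rbbbrbrr) = { -1; -1/2; -1/4; -3/16 | -11/64; -5/32; -1/8; 0 } so -23/128
value(rbbbrbrrb) = { -1; -1/2; -1/4; -3/16; -23/128 | -11/64; -5/32; -1/8; 0 } so -45/256
value(rbbbrbrrbr) = { -1; -1/2; -1/4; -3/16; -23/128 | -45/256; -11/64; -5/32; -1/8; 0 } so -91/512
value(rbbbrbrrbrr) = { -1; -1/2; -1/4; -3/16; -23/128 | -91/512; -45/256; -11/64; -5/32; -1/8; 0 } so -183/1024
value(rbbbrbrrbrrr) = { -1; -1/2; -1/4; -3/16; -23/128 | -183/1024; -91/512; -45/256; -11/64; -5/32; -1/8; 0 } so -367/2048
value(rbbbrbrrbrrrr) = { -1; -1/2; -1/4; -3/16; -23/128 | -367/2048; -183/1024; -91/512; -45/256; -11/64; -5/32; -1/8; 0 } so -735/4096

-735/4096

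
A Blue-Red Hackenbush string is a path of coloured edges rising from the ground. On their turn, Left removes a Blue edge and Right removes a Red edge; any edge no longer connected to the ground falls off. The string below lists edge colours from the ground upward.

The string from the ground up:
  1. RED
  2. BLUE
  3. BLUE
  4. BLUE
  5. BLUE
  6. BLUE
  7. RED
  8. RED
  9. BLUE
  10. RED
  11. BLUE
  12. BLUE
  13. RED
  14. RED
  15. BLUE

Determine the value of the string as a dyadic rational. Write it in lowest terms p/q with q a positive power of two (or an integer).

-845/16384

R: Left {  }, Right { 0 } => simplest -1
RB: Left { -1 }, Right { 0 } => simplest -1/2
RBB: Left { -1,-1/2 }, Right { 0 } => simplest -1/4
RBBB: Left { -1,-1/2,-1/4 }, Right { 0 } => simplest -1/8
RBBBB: Left { -1,-1/2,-1/4,-1/8 }, Right { 0 } => simplest -1/16
RBBBBB: Left { -1,-1/2,-1/4,-1/8,-1/16 }, Right { 0 } => simplest -1/32
RBBBBBR: Left { -1,-1/2,-1/4,-1/8,-1/16 }, Right { -1/32,0 } => simplest -3/64
RBBBBBRR: Left { -1,-1/2,-1/4,-1/8,-1/16 }, Right { -3/64,-1/32,0 } => simplest -7/128
RBBBBBRRB: Left { -1,-1/2,-1/4,-1/8,-1/16,-7/128 }, Right { -3/64,-1/32,0 } => simplest -13/256
RBBBBBRRBR: Left { -1,-1/2,-1/4,-1/8,-1/16,-7/128 }, Right { -13/256,-3/64,-1/32,0 } => simplest -27/512
RBBBBBRRBRB: Left { -1,-1/2,-1/4,-1/8,-1/16,-7/128,-27/512 }, Right { -13/256,-3/64,-1/32,0 } => simplest -53/1024
RBBBBBRRBRBB: Left { -1,-1/2,-1/4,-1/8,-1/16,-7/128,-27/512,-53/1024 }, Right { -13/256,-3/64,-1/32,0 } => simplest -105/2048
RBBBBBRRBRBBR: Left { -1,-1/2,-1/4,-1/8,-1/16,-7/128,-27/512,-53/1024 }, Right { -105/2048,-13/256,-3/64,-1/32,0 } => simplest -211/4096
RBBBBBRRBRBBRR: Left { -1,-1/2,-1/4,-1/8,-1/16,-7/128,-27/512,-53/1024 }, Right { -211/4096,-105/2048,-13/256,-3/64,-1/32,0 } => simplest -423/8192
RBBBBBRRBRBBRRB: Left { -1,-1/2,-1/4,-1/8,-1/16,-7/128,-27/512,-53/1024,-423/8192 }, Right { -211/4096,-105/2048,-13/256,-3/64,-1/32,0 } => simplest -845/16384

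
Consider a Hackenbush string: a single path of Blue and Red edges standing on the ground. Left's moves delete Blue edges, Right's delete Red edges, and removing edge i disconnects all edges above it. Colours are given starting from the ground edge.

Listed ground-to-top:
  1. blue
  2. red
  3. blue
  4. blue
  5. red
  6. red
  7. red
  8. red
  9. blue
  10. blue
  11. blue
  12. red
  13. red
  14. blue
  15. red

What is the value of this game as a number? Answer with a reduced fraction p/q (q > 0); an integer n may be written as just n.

12517/16384

edge 1 of 15 (blue): { 0 | (no moves) } = 1
edge 2 of 15 (red): { 0 | 1 } = 1/2
edge 3 of 15 (blue): { 0, 1/2 | 1 } = 3/4
edge 4 of 15 (blue): { 0, 1/2, 3/4 | 1 } = 7/8
edge 5 of 15 (red): { 0, 1/2, 3/4 | 7/8, 1 } = 13/16
edge 6 of 15 (red): { 0, 1/2, 3/4 | 13/16, 7/8, 1 } = 25/32
edge 7 of 15 (red): { 0, 1/2, 3/4 | 25/32, 13/16, 7/8, 1 } = 49/64
edge 8 of 15 (red): { 0, 1/2, 3/4 | 49/64, 25/32, 13/16, 7/8, 1 } = 97/128
edge 9 of 15 (blue): { 0, 1/2, 3/4, 97/128 | 49/64, 25/32, 13/16, 7/8, 1 } = 195/256
edge 10 of 15 (blue): { 0, 1/2, 3/4, 97/128, 195/256 | 49/64, 25/32, 13/16, 7/8, 1 } = 391/512
edge 11 of 15 (blue): { 0, 1/2, 3/4, 97/128, 195/256, 391/512 | 49/64, 25/32, 13/16, 7/8, 1 } = 783/1024
edge 12 of 15 (red): { 0, 1/2, 3/4, 97/128, 195/256, 391/512 | 783/1024, 49/64, 25/32, 13/16, 7/8, 1 } = 1565/2048
edge 13 of 15 (red): { 0, 1/2, 3/4, 97/128, 195/256, 391/512 | 1565/2048, 783/1024, 49/64, 25/32, 13/16, 7/8, 1 } = 3129/4096
edge 14 of 15 (blue): { 0, 1/2, 3/4, 97/128, 195/256, 391/512, 3129/4096 | 1565/2048, 783/1024, 49/64, 25/32, 13/16, 7/8, 1 } = 6259/8192
edge 15 of 15 (red): { 0, 1/2, 3/4, 97/128, 195/256, 391/512, 3129/4096 | 6259/8192, 1565/2048, 783/1024, 49/64, 25/32, 13/16, 7/8, 1 } = 12517/16384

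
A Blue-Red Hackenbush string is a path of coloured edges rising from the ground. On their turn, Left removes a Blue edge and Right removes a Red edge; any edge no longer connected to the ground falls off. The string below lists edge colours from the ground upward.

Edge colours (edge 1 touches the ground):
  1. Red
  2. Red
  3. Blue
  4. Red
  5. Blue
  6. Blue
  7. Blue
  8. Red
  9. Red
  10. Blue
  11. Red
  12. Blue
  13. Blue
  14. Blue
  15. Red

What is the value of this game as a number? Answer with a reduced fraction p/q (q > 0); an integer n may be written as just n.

Build G(s[:k]) for k = 1..15, string s = Red Red Blue Red Blue Blue Blue Red Red Blue Red Blue Blue Blue Red.
G_1 [R]  L=[]  R=[0]  gives -1
G_2 [RR]  L=[]  R=[-1, 0]  gives -2
G_3 [RRB]  L=[-2]  R=[-1, 0]  gives -3/2
G_4 [RRBR]  L=[-2]  R=[-3/2, -1, 0]  gives -7/4
G_5 [RRBRB]  L=[-2, -7/4]  R=[-3/2, -1, 0]  gives -13/8
G_6 [RRBRBB]  L=[-2, -7/4, -13/8]  R=[-3/2, -1, 0]  gives -25/16
G_7 [RRBRBBB]  L=[-2, -7/4, -13/8, -25/16]  R=[-3/2, -1, 0]  gives -49/32
G_8 [RRBRBBBR]  L=[-2, -7/4, -13/8, -25/16]  R=[-49/32, -3/2, -1, 0]  gives -99/64
G_9 [RRBRBBBRR]  L=[-2, -7/4, -13/8, -25/16]  R=[-99/64, -49/32, -3/2, -1, 0]  gives -199/128
G_10 [RRBRBBBRRB]  L=[-2, -7/4, -13/8, -25/16, -199/128]  R=[-99/64, -49/32, -3/2, -1, 0]  gives -397/256
G_11 [RRBRBBBRRBR]  L=[-2, -7/4, -13/8, -25/16, -199/128]  R=[-397/256, -99/64, -49/32, -3/2, -1, 0]  gives -795/512
G_12 [RRBRBBBRRBRB]  L=[-2, -7/4, -13/8, -25/16, -199/128, -795/512]  R=[-397/256, -99/64, -49/32, -3/2, -1, 0]  gives -1589/1024
G_13 [RRBRBBBRRBRBB]  L=[-2, -7/4, -13/8, -25/16, -199/128, -795/512, -1589/1024]  R=[-397/256, -99/64, -49/32, -3/2, -1, 0]  gives -3177/2048
G_14 [RRBRBBBRRBRBBB]  L=[-2, -7/4, -13/8, -25/16, -199/128, -795/512, -1589/1024, -3177/2048]  R=[-397/256, -99/64, -49/32, -3/2, -1, 0]  gives -6353/4096
G_15 [RRBRBBBRRBRBBBR]  L=[-2, -7/4, -13/8, -25/16, -199/128, -795/512, -1589/1024, -3177/2048]  R=[-6353/4096, -397/256, -99/64, -49/32, -3/2, -1, 0]  gives -12707/8192

-12707/8192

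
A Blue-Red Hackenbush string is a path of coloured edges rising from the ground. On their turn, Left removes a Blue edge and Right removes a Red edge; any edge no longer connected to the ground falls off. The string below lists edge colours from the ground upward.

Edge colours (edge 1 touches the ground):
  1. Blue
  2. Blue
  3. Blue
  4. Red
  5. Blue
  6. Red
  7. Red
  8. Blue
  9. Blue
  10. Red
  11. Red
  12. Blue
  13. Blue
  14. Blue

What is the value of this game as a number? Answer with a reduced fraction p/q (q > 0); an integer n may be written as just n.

Prefix values for Blue Blue Blue Red Blue Red Red Blue Blue Red Red Blue Blue Blue via {L|R} + simplicity:
edge 1 of 14 (Blue): { 0 | none } ⇒ 1
edge 2 of 14 (Blue): { 0,1 | none } ⇒ 2
edge 3 of 14 (Blue): { 0,1,2 | none } ⇒ 3
edge 4 of 14 (Red): { 0,1,2 | 3 } ⇒ 5/2
edge 5 of 14 (Blue): { 0,1,2,5/2 | 3 } ⇒ 11/4
edge 6 of 14 (Red): { 0,1,2,5/2 | 11/4,3 } ⇒ 21/8
edge 7 of 14 (Red): { 0,1,2,5/2 | 21/8,11/4,3 } ⇒ 41/16
edge 8 of 14 (Blue): { 0,1,2,5/2,41/16 | 21/8,11/4,3 } ⇒ 83/32
edge 9 of 14 (Blue): { 0,1,2,5/2,41/16,83/32 | 21/8,11/4,3 } ⇒ 167/64
edge 10 of 14 (Red): { 0,1,2,5/2,41/16,83/32 | 167/64,21/8,11/4,3 } ⇒ 333/128
edge 11 of 14 (Red): { 0,1,2,5/2,41/16,83/32 | 333/128,167/64,21/8,11/4,3 } ⇒ 665/256
edge 12 of 14 (Blue): { 0,1,2,5/2,41/16,83/32,665/256 | 333/128,167/64,21/8,11/4,3 } ⇒ 1331/512
edge 13 of 14 (Blue): { 0,1,2,5/2,41/16,83/32,665/256,1331/512 | 333/128,167/64,21/8,11/4,3 } ⇒ 2663/1024
edge 14 of 14 (Blue): { 0,1,2,5/2,41/16,83/32,665/256,1331/512,2663/1024 | 333/128,167/64,21/8,11/4,3 } ⇒ 5327/2048

5327/2048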